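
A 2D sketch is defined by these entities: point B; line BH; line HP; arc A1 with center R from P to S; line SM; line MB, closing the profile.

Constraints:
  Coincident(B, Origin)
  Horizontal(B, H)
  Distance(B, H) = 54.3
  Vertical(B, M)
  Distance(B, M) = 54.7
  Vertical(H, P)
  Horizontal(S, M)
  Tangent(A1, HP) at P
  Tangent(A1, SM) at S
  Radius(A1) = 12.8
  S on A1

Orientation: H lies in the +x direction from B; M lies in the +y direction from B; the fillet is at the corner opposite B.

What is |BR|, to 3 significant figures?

59.0

B is at the origin; B and H share the same y with |BH| = 54.3 and H on the +x side, so H = (54.3, 0.00). B and M share the same x with |BM| = 54.7 and M on the +y side, so M = (0.00, 54.7). The virtual corner opposite B is at (54.3, 54.7). Since A1 is tangent to HP there, RP ⟂ HP and tangency of A1 to SM means the radius RS is perpendicular to SM, with radius 12.8, so the center R sits 12.8 in from both sides at R = (41.5, 41.9). Then |BR| = |R − B| = 59.0.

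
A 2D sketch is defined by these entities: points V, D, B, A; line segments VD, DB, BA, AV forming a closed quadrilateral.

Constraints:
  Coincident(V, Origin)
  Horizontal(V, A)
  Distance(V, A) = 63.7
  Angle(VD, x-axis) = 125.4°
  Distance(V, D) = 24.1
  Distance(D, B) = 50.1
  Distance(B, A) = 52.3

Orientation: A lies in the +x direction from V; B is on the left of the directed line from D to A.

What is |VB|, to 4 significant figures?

51.66

V is at the origin; V and A share the same y with |VA| = 63.7 and A in +x, so A = (63.7, 0). VD runs at 125.4° with |VD| = 24.1, so D = (-13.96, 19.64). B is determined by |DB| = 50.1 and |BA| = 52.3 together: it lies at the intersection of circle(D, 50.1) and circle(A, 52.3). With |DA| = 80.11, the foot of the radical line on DA is 38.65 from D and the perpendicular offset is √(50.1² − 38.65²) = 31.88. Taking the left-of-DA solution: B = (31.32, 41.07).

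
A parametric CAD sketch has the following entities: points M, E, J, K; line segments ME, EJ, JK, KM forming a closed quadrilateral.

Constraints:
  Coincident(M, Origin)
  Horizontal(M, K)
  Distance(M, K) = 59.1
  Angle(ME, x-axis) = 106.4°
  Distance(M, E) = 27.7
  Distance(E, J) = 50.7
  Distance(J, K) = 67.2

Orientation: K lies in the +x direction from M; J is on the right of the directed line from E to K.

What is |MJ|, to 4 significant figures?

24.24

Checks: |EJ| = 50.70 ✓; |JK| = 67.20 ✓.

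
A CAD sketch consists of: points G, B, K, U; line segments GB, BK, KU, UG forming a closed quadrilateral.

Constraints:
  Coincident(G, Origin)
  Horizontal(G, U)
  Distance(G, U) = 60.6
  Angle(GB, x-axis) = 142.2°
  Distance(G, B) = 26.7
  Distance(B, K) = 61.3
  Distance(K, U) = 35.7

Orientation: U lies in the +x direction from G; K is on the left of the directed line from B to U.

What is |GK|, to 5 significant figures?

48.264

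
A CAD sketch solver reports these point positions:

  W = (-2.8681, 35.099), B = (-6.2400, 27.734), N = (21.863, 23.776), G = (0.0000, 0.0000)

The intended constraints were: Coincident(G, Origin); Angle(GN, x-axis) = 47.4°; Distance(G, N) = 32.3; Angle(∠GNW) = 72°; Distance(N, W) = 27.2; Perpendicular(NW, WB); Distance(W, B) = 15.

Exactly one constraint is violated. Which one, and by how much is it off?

Distance(W, B) = 15 — off by 6.90.

G = (0.00, 0.00) ✓; GN at 47.40° ✓; |GN| = 32.30 ✓; ∠GNW = 72.00° ✓; |NW| = 27.20 ✓; ∠(NW, WB) = 90.00° ✓; |WB| = 8.100 ✗.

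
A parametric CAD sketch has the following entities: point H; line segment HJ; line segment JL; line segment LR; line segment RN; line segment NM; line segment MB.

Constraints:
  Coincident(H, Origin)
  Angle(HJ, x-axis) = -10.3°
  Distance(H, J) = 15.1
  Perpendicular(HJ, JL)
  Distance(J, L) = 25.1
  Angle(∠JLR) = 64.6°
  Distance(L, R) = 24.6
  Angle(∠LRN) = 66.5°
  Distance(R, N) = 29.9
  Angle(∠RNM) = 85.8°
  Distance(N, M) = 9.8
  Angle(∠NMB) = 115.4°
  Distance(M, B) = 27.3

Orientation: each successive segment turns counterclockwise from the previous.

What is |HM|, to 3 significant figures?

21.5

H is at the origin; HJ runs at -10.3° with length 15.1, so J = (14.9, -2.70). HJ is perpendicular to JL, so JL runs at 79.7°; with |JL| = 25.1, L = (19.3, 22.0). ∠JLR = 64.6° gives LR at -165° from the x-axis; with |LR| = 24.6, R = (-4.41, 15.6). ∠LRN = 66.5° gives RN at -51.4° from the x-axis; with |RN| = 29.9, N = (14.2, -7.78). ∠RNM = 85.8° gives NM at 42.8° from the x-axis; with |NM| = 9.8, M = (21.4, -1.12). Then |HM| = |M − H| = 21.5.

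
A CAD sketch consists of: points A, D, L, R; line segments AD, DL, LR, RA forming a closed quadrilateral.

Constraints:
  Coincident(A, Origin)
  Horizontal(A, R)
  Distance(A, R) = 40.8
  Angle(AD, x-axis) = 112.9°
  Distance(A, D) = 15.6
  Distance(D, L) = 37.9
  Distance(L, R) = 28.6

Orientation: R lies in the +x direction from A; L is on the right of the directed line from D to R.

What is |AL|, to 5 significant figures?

23.125

Checks: |DL| = 37.90 ✓; |LR| = 28.60 ✓.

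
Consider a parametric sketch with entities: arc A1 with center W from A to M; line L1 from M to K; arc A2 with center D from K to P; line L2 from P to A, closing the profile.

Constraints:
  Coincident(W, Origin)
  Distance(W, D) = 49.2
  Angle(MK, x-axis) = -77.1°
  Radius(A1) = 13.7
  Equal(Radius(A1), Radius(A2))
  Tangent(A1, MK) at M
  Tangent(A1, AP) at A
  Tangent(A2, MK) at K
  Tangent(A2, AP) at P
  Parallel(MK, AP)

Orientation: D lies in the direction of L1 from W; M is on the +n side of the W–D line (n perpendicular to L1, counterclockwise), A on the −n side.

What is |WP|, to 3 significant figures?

51.1

Tangency of A1 to both parallel lines with radius 13.7 puts M and A at W ± 13.7·n: M = (13.4, 3.06), A = (-13.4, -3.06). Equal radii place K and P the same way about D: K = D + 13.7·n = (24.3, -44.9), P = D − 13.7·n = (-2.37, -51.0). Then |WP| = |P − W| = 51.1.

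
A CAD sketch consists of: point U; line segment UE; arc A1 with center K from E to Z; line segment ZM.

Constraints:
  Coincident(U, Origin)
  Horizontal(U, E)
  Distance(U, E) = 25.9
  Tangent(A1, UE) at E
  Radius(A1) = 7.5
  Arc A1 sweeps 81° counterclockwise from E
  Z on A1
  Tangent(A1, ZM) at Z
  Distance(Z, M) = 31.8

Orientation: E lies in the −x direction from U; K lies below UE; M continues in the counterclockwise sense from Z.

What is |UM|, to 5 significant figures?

53.754

U is at the origin; UE is horizontal with |UE| = 25.9 and E on the −x side, so E = (-25.900, 0.0000). The tangent condition forces KE to be normal to UE, so K = E + (0, -7.5) = (-25.900, -7.5000). On A1, E sits at bearing 90° from K; an 81° counterclockwise sweep puts Z at bearing 171°, so Z = K + 7.5·(cos 171°, sin 171°) = (-33.308, -6.3267). Since A1 is tangent to ZM there, KZ ⟂ ZM, so ZM runs along (−sin 171°, cos 171°); with |ZM| = 31.8, M = (-38.282, -37.735). Then |UM| = |M − U| = 53.754.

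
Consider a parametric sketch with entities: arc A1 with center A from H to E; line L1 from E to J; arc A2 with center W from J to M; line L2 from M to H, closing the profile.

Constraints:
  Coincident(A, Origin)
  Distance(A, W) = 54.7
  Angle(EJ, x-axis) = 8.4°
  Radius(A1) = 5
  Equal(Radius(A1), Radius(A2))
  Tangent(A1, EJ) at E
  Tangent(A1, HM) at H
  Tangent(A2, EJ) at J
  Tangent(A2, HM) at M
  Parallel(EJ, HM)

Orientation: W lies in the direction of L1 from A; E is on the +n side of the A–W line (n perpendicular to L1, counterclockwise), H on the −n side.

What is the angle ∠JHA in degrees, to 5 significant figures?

79.640°

Tangency of A1 to both parallel lines with radius 5.0 puts E and H at A ± 5.0·n: E = (-0.73042, 4.9464), H = (0.73042, -4.9464). Equal radii place J and M the same way about W: J = W + 5.0·n = (53.383, 12.937), M = W − 5.0·n = (54.844, 3.0444). Then cos ∠JHA = HJ·HA / (|HJ||HA|), giving 79.640°.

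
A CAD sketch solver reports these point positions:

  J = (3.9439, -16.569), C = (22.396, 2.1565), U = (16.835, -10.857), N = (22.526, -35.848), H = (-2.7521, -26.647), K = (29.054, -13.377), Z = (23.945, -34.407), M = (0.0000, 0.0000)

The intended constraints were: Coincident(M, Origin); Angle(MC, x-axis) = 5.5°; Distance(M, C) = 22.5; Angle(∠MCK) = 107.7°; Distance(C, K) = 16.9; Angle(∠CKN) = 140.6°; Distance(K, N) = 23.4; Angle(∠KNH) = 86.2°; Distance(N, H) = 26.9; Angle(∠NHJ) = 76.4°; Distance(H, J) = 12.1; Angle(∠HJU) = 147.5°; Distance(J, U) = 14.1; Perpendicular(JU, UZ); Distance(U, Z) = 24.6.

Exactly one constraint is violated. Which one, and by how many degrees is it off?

Perpendicular(JU, UZ) — off by 7.10°.

M = (0.00, 0.00) ✓; MC at 5.500° ✓; |MC| = 22.50 ✓; ∠MCK = 107.7° ✓; |CK| = 16.90 ✓; ∠CKN = 140.6° ✓; |KN| = 23.40 ✓; ∠KNH = 86.20° ✓; |NH| = 26.90 ✓; ∠NHJ = 76.40° ✓; |HJ| = 12.10 ✓; ∠HJU = 147.5° ✓; |JU| = 14.10 ✓; ∠(JU, UZ) = 97.10° ✗; |UZ| = 24.60 ✓.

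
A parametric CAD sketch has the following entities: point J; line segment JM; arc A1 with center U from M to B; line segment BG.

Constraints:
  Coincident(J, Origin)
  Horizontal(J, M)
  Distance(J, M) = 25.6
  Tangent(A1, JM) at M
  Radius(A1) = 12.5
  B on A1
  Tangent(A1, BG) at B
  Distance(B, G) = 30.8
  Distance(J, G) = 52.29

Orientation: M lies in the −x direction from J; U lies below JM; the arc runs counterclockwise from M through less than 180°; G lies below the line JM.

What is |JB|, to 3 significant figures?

41.0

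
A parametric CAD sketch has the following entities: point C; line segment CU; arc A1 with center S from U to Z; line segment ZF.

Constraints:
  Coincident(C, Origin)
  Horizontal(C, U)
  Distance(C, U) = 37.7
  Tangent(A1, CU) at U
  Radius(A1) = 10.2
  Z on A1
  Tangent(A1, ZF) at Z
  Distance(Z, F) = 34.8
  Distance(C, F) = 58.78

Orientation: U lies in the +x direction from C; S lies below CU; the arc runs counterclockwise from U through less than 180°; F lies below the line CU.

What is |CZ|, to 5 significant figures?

30.523

Checks: |SZ| = 10.20 ✓; ∠(SZ, ZF) = 90.00° ✓; |ZF| = 34.80 ✓; |CF| = 58.78 ✓.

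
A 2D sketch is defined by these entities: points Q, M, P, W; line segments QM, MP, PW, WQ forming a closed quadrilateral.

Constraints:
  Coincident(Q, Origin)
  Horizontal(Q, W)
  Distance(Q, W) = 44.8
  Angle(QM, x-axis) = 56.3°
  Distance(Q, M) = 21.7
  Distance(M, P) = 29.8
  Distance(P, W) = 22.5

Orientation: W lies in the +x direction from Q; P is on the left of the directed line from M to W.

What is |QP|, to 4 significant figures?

47.13

Q is at the origin; Q and W share the same y with |QW| = 44.8 and W in +x, so W = (44.8, 0). QM runs at 56.3° with |QM| = 21.7, so M = (12.04, 18.05). P is determined by |MP| = 29.8 and |PW| = 22.5 together: it lies at the intersection of circle(M, 29.8) and circle(W, 22.5). With |MW| = 37.41, the foot of the radical line on MW is 23.81 from M and the perpendicular offset is √(29.8² − 23.81²) = 17.93. Taking the left-of-MW solution: P = (41.54, 22.26).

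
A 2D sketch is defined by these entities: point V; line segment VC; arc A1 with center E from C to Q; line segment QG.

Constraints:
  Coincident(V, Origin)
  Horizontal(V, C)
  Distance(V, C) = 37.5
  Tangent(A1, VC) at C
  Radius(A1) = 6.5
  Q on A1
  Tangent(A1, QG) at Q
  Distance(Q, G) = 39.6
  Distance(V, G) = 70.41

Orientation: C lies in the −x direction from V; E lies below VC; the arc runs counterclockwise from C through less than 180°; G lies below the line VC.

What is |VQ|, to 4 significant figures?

43.85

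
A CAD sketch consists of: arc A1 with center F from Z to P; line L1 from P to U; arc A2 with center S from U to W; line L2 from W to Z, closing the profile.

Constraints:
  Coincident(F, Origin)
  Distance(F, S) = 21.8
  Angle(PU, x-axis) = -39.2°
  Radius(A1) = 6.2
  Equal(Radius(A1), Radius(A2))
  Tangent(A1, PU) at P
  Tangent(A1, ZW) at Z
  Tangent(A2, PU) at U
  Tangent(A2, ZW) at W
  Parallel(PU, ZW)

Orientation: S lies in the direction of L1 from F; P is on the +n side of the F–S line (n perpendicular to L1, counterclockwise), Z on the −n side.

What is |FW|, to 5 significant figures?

22.665

Tangency of A1 to both parallel lines with radius 6.2 puts P and Z at F ± 6.2·n: P = (3.9186, 4.8047), Z = (-3.9186, -4.8047). Equal radii place U and W the same way about S: U = S + 6.2·n = (20.812, -8.9736), W = S − 6.2·n = (12.975, -18.583). Then |FW| = |W − F| = 22.665.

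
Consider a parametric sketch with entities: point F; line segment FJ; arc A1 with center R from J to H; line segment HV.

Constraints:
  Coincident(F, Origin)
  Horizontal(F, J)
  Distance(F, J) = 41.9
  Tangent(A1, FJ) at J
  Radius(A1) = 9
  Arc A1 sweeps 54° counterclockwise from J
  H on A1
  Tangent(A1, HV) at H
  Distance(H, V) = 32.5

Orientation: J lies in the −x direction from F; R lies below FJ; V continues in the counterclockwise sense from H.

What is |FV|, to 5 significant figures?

74.585

F is at the origin; FJ is horizontal with |FJ| = 41.9 and J on the −x side, so J = (-41.900, 0.0000). A1 meets FJ tangentially, so RJ is at right angles to FJ, so R = J + (0, -9) = (-41.900, -9.0000). On A1, J sits at bearing 90° from R; a 54° counterclockwise sweep puts H at bearing 144°, so H = R + 9.0·(cos 144°, sin 144°) = (-49.181, -3.7099). Since A1 is tangent to HV there, RH ⟂ HV, so HV runs along (−sin 144°, cos 144°); with |HV| = 32.5, V = (-68.284, -30.003). Then |FV| = |V − F| = 74.585.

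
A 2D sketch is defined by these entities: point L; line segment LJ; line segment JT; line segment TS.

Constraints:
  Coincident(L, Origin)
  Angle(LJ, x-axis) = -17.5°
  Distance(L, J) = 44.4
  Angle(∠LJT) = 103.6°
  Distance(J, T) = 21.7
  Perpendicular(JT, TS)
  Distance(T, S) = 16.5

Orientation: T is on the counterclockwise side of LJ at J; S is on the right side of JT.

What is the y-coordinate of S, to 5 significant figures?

-3.2931

L is at the origin; LJ runs at -17.5° with length 44.4, so J = 44.4·(cos -17.5°, sin -17.5°) = (42.345, -13.351). ∠LJT = 103.6°, so JT runs at -17.5° + (180° − 103.6°) = 58.900° from the x-axis; with |JT| = 21.7, T = J + 21.7·(cos 58.900°, sin 58.900°) = (53.554, 5.2297). JT is perpendicular to TS; with |TS| = 16.5 on the right of JT, S = T + 16.5·(0.85627, -0.51653) = (67.682, -3.2931). So S.y = -3.2931.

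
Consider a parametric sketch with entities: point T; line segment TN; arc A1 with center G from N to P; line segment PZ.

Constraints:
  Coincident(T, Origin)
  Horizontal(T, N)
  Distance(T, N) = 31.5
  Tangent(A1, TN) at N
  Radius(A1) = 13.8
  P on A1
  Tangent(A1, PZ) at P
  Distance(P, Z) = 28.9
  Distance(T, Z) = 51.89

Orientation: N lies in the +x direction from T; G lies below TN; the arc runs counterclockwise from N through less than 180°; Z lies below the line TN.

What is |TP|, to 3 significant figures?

25.0

Checks: |GP| = 13.80 ✓; ∠(GP, PZ) = 90.00° ✓; |PZ| = 28.90 ✓; |TZ| = 51.89 ✓.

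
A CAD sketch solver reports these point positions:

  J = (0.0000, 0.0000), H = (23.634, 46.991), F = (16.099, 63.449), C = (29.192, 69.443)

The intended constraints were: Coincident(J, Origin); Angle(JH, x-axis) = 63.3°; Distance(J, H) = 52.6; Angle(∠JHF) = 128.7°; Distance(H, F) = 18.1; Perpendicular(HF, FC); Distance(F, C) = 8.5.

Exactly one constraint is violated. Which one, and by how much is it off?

Distance(F, C) = 8.5 — off by 5.90.

J = (0.00, 0.00) ✓; JH at 63.30° ✓; |JH| = 52.60 ✓; ∠JHF = 128.7° ✓; |HF| = 18.10 ✓; ∠(HF, FC) = 90.00° ✓; |FC| = 14.40 ✗.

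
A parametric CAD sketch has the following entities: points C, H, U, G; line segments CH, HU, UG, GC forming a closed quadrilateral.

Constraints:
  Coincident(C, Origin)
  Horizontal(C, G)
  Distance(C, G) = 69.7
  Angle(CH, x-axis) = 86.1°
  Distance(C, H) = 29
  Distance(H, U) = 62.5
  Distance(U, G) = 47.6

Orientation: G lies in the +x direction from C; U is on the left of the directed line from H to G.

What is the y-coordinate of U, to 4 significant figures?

46.94

C is at the origin; C and G share the same y with |CG| = 69.7 and G in +x, so G = (69.7, 0). CH runs at 86.1° with |CH| = 29.0, so H = (1.972, 28.93). U is determined by |HU| = 62.5 and |UG| = 47.6 together: it lies at the intersection of circle(H, 62.5) and circle(G, 47.6). With |HG| = 73.65, the foot of the radical line on HG is 47.96 from H and the perpendicular offset is √(62.5² − 47.96²) = 40.07. Taking the left-of-HG solution: U = (61.82, 46.94).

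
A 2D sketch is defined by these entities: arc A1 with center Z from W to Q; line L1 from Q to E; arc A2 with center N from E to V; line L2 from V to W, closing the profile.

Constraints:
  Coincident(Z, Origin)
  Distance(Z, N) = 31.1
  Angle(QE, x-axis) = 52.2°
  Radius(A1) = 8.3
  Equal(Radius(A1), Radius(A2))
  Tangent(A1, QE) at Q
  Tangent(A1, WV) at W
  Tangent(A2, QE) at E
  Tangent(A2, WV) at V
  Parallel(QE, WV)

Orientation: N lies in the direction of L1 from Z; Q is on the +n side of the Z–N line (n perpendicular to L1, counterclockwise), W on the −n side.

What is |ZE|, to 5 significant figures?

32.189

The slot axis is L1's direction at 52.2°, so u = (cos 52.2°, sin 52.2°) = (0.61291, 0.79016) and n = (−sin 52.2°, cos 52.2°) = (-0.79016, 0.61291). Z is at the origin and N lies 31.1 along u from Z, so N = 31.1·u = (19.061, 24.574). Tangency of A1 to both parallel lines with radius 8.3 puts Q and W at Z ± 8.3·n: Q = (-6.5583, 5.0871), W = (6.5583, -5.0871). Equal radii place E and V the same way about N: E = N + 8.3·n = (12.503, 29.661), V = N − 8.3·n = (25.620, 19.487). Then |ZE| = |E − Z| = 32.189.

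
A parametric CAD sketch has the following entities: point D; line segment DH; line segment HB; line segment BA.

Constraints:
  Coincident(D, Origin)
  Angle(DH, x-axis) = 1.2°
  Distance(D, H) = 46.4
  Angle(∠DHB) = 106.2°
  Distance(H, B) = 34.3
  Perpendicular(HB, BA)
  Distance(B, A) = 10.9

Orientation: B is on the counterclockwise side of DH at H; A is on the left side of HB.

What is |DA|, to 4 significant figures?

58.01

D is at the origin; DH runs at 1.2° with length 46.4, so H = 46.4·(cos 1.2°, sin 1.2°) = (46.39, 0.9717). ∠DHB = 106.2°, so HB runs at 1.2° + (180° − 106.2°) = 75.00° from the x-axis; with |HB| = 34.3, B = H + 34.3·(cos 75.00°, sin 75.00°) = (55.27, 34.10). HB is perpendicular to BA; with |BA| = 10.9 on the left of HB, A = B + 10.9·(-0.9659, 0.2588) = (44.74, 36.92). Then |DA| = |A − D| = 58.01.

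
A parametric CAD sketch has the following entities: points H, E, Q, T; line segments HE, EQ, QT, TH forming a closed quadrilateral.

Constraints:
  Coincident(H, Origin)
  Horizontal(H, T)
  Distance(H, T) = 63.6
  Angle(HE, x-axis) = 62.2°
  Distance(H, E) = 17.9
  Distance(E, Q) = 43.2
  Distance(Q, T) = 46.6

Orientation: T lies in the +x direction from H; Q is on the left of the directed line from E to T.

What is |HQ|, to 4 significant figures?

59.87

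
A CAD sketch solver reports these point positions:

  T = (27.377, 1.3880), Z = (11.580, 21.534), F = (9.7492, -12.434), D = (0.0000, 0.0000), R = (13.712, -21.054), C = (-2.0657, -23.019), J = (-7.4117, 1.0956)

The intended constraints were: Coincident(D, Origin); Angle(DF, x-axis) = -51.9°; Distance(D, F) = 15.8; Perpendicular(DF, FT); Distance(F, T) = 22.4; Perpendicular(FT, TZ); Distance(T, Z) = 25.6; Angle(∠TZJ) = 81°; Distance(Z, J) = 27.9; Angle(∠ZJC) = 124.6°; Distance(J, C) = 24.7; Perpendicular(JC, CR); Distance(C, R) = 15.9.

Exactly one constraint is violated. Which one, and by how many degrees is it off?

Perpendicular(JC, CR) — off by 5.40°.

D = (0.00, 0.00) ✓; DF at -51.90° ✓; |DF| = 15.80 ✓; ∠(DF, FT) = 90.00° ✓; |FT| = 22.40 ✓; ∠(FT, TZ) = 90.00° ✓; |TZ| = 25.60 ✓; ∠TZJ = 81.00° ✓; |ZJ| = 27.90 ✓; ∠ZJC = 124.6° ✓; |JC| = 24.70 ✓; ∠(JC, CR) = 84.60° ✗; |CR| = 15.90 ✓.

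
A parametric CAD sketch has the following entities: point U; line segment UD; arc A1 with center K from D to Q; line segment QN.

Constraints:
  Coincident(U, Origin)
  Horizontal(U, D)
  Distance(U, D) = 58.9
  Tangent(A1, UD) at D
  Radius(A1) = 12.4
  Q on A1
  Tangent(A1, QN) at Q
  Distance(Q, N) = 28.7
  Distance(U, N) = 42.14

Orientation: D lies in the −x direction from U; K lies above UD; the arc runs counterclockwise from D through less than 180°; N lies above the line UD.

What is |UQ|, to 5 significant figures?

49.263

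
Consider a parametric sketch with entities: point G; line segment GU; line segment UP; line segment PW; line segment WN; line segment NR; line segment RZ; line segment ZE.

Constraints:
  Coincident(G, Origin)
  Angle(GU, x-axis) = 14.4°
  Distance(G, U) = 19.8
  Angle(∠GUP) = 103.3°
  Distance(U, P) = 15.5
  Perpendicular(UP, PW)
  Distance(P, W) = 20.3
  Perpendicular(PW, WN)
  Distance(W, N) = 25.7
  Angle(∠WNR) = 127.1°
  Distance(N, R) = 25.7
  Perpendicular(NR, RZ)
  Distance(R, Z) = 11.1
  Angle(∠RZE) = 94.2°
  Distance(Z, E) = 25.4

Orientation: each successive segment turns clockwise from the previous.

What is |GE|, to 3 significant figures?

8.37

G is at the origin; GU runs at 14.4° with length 19.8, so U = (19.2, 4.92). ∠GUP = 103.3° gives UP at -62.3° from the x-axis; with |UP| = 15.5, P = (26.4, -8.80). UP ⟂ PW, so PW runs at -152°; with |PW| = 20.3, W = (8.41, -18.2). The perpendicularity gives WN at right angles to PW, so WN runs at 118°; with |WN| = 25.7, N = (-3.54, 4.52). ∠WNR = 127.1° gives NR at 64.8° from the x-axis; with |NR| = 25.7, R = (7.41, 27.8). NR is perpendicular to RZ, so RZ runs at -25.2°; with |RZ| = 11.1, Z = (17.4, 23.0). ∠RZE = 94.2° gives ZE at -111° from the x-axis; with |ZE| = 25.4, E = (8.35, -0.666). Then |GE| = |E − G| = 8.37.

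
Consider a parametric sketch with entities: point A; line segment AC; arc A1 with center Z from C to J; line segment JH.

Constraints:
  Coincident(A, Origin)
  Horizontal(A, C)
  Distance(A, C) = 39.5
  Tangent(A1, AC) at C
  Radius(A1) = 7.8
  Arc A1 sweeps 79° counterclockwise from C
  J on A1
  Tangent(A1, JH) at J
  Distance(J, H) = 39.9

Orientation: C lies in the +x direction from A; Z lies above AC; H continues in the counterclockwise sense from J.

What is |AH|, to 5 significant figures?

71.190

A is at the origin; A and C share the same y with |AC| = 39.5 and C on the +x side, so C = (39.500, 0.0000). Since A1 is tangent to AC there, ZC ⟂ AC, so Z = C + (0, 7.8) = (39.500, 7.8000). On A1, C sits at bearing -90° from Z; a 79° counterclockwise sweep puts J at bearing -11°, so J = Z + 7.8·(cos -11°, sin -11°) = (47.157, 6.3117). The tangent condition forces ZJ to be normal to JH, so JH runs along (−sin -11°, cos -11°); with |JH| = 39.9, H = (54.770, 45.479). Then |AH| = |H − A| = 71.190.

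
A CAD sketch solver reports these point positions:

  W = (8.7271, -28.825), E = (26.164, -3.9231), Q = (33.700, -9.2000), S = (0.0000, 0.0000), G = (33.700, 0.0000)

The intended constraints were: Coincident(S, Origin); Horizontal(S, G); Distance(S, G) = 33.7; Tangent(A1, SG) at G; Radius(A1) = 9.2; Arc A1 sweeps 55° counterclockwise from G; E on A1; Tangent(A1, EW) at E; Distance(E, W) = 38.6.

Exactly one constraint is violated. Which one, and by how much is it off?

Distance(E, W) = 38.6 — off by 8.20.

S = (0.00, 0.00) ✓; S.y = 0.00, G.y = 0.00 ✓; |SG| = 33.70 ✓; ∠(QG, GS) = 90.00° ✓; |QG| = 9.200 ✓; bearing(Q→E) − bearing(Q→G) = 55.00° ✓; |QE| = 9.200 ✓; ∠(QE, EW) = 90.00° ✓; |EW| = 30.40 ✗.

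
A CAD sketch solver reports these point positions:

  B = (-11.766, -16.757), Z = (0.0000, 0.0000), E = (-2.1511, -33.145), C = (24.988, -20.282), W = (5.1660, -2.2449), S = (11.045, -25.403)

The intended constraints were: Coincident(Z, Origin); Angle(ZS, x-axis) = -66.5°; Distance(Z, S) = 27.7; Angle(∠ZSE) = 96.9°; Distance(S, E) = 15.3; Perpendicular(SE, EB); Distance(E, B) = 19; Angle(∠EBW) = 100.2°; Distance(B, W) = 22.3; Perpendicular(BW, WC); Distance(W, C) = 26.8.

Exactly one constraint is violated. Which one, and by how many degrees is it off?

Perpendicular(BW, WC) — off by 7.10°.

Z = (0.00, 0.00) ✓; ZS at -66.50° ✓; |ZS| = 27.70 ✓; ∠ZSE = 96.90° ✓; |SE| = 15.30 ✓; ∠(SE, EB) = 90.00° ✓; |EB| = 19.00 ✓; ∠EBW = 100.2° ✓; |BW| = 22.30 ✓; ∠(BW, WC) = 82.90° ✗; |WC| = 26.80 ✓.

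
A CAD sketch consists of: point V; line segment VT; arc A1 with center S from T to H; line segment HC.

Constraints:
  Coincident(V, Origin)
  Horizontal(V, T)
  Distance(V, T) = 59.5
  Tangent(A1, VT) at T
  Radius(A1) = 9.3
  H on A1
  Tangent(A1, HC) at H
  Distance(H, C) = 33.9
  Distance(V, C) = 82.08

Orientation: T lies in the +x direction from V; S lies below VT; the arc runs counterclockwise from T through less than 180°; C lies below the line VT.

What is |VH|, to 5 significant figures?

53.627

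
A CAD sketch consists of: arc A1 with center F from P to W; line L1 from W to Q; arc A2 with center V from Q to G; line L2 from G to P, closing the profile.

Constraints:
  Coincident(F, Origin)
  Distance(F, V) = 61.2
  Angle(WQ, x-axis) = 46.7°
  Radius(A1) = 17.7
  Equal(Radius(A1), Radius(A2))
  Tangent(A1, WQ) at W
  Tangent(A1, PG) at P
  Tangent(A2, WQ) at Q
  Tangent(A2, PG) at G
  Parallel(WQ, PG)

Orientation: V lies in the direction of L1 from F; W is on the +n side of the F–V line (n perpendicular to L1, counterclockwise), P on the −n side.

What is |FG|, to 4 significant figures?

63.71

Tangency of A1 to both parallel lines with radius 17.7 puts W and P at F ± 17.7·n: W = (-12.88, 12.14), P = (12.88, -12.14). Equal radii place Q and G the same way about V: Q = V + 17.7·n = (29.09, 56.68), G = V − 17.7·n = (54.85, 32.40). Then |FG| = |G − F| = 63.71.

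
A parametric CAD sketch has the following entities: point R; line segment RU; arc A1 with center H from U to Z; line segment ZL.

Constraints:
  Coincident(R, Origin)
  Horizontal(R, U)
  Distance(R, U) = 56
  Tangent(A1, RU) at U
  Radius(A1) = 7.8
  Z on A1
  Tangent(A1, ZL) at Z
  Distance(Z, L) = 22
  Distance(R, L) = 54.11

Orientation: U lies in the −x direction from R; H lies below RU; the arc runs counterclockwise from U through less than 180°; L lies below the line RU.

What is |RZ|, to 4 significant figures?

62.91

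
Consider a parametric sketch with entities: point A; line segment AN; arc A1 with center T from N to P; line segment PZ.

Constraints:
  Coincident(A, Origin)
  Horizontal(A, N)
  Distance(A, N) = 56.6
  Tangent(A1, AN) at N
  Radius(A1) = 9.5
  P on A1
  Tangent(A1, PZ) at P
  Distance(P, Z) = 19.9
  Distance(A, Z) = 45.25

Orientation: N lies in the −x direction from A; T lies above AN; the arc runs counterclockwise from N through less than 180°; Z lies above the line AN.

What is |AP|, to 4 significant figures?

48.43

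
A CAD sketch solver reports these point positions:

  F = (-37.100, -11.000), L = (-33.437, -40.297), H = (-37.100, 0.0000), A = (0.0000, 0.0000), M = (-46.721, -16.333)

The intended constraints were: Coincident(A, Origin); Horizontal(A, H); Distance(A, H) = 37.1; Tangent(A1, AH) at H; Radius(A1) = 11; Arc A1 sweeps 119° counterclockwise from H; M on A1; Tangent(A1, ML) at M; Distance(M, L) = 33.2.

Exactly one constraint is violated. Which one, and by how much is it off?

Distance(M, L) = 33.2 — off by 5.80.

A = (0.00, 0.00) ✓; A.y = 0.00, H.y = 0.00 ✓; |AH| = 37.10 ✓; ∠(FH, HA) = 90.00° ✓; |FH| = 11.00 ✓; bearing(F→M) − bearing(F→H) = 119.0° ✓; |FM| = 11.00 ✓; ∠(FM, ML) = 90.00° ✓; |ML| = 27.40 ✗.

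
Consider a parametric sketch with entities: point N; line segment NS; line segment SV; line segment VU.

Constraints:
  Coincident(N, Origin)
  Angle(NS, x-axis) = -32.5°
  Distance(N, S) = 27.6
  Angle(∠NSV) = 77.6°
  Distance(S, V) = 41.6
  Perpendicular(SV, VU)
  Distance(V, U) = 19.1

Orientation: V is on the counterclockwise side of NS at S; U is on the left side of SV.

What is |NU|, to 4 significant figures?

36.53

N is at the origin; NS runs at -32.5° with length 27.6, so S = 27.6·(cos -32.5°, sin -32.5°) = (23.28, -14.83). ∠NSV = 77.6°, so SV runs at -32.5° + (180° − 77.6°) = 69.90° from the x-axis; with |SV| = 41.6, V = S + 41.6·(cos 69.90°, sin 69.90°) = (37.57, 24.24). The perpendicularity gives VU at right angles to SV; with |VU| = 19.1 on the left of SV, U = V + 19.1·(-0.9391, 0.3437) = (19.64, 30.80). Then |NU| = |U − N| = 36.53.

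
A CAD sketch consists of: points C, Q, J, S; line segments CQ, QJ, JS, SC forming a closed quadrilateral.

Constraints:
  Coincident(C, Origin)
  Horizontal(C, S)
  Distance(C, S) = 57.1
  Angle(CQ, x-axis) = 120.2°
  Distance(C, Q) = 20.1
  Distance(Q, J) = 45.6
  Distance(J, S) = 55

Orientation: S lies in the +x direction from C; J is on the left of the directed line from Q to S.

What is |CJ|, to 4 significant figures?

52.21

C is at the origin; CS is horizontal with |CS| = 57.1 and S in +x, so S = (57.1, 0). CQ runs at 120.2° with |CQ| = 20.1, so Q = (-10.11, 17.37). J is determined by |QJ| = 45.6 and |JS| = 55.0 together: it lies at the intersection of circle(Q, 45.6) and circle(S, 55.0). With |QS| = 69.42, the foot of the radical line on QS is 27.90 from Q and the perpendicular offset is √(45.6² − 27.90²) = 36.07. Taking the left-of-QS solution: J = (25.93, 45.31).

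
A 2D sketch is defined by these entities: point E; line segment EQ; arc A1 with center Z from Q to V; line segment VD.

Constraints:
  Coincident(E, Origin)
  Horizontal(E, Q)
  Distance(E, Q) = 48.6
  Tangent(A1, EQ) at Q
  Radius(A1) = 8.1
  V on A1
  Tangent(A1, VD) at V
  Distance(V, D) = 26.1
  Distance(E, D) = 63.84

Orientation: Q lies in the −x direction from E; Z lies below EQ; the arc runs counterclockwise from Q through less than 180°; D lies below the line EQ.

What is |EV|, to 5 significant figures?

57.365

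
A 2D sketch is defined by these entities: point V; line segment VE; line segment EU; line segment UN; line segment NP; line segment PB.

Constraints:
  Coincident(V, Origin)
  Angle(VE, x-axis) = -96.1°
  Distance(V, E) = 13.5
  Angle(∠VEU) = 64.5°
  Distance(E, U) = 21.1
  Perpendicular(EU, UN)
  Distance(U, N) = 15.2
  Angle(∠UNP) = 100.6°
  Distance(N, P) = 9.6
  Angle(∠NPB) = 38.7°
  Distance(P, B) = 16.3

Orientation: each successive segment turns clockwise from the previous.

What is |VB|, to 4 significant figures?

18.14

V is at the origin; VE runs at -96.1° with length 13.5, so E = (-1.435, -13.42). ∠VEU = 64.5° gives EU at 148.4° from the x-axis; with |EU| = 21.1, U = (-19.41, -2.367). The perpendicularity gives UN at right angles to EU, so UN runs at 58.40°; with |UN| = 15.2, N = (-11.44, 10.58). ∠UNP = 100.6° gives NP at -21.00° from the x-axis; with |NP| = 9.6, P = (-2.479, 7.138). ∠NPB = 38.7° gives PB at -162.3° from the x-axis; with |PB| = 16.3, B = (-18.01, 2.183). Then |VB| = |B − V| = 18.14.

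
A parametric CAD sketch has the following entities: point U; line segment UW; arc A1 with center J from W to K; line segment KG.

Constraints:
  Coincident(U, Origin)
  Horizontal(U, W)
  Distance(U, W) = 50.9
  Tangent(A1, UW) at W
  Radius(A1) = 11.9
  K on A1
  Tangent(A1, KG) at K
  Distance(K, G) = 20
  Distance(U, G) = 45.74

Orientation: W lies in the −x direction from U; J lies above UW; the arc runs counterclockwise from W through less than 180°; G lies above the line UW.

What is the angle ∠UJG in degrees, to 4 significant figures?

60.94°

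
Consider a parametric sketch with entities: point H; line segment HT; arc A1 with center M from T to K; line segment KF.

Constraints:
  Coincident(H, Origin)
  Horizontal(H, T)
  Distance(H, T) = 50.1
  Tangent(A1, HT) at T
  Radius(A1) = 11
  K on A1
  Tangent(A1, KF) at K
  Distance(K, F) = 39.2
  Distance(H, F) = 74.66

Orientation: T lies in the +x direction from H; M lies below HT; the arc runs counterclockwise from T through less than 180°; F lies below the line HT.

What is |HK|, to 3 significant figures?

42.6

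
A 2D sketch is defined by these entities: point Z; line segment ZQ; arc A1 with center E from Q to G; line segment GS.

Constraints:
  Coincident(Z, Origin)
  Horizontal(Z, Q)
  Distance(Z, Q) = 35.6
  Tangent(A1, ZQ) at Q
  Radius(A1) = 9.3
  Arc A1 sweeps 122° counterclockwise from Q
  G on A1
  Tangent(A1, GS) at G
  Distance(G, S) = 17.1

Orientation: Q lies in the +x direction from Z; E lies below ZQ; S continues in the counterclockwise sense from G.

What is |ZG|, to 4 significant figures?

31.15

Z is at the origin; ZQ is horizontal with |ZQ| = 35.6 and Q on the +x side, so Q = (35.60, 0.000). Tangency of A1 to ZQ means the radius EQ is perpendicular to ZQ, so E = Q + (0, -9.3) = (35.60, -9.300). On A1, Q sits at bearing 90° from E; a 122° counterclockwise sweep puts G at bearing 212°, so G = E + 9.3·(cos 212°, sin 212°) = (27.71, -14.23). Then |ZG| = |G − Z| = 31.15.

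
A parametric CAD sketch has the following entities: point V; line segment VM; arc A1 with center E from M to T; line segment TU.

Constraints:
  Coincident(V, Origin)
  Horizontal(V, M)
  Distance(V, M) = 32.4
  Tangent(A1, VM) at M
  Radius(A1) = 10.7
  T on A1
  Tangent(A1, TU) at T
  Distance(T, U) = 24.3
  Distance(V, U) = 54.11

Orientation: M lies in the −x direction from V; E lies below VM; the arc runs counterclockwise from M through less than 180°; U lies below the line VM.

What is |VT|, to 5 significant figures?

44.643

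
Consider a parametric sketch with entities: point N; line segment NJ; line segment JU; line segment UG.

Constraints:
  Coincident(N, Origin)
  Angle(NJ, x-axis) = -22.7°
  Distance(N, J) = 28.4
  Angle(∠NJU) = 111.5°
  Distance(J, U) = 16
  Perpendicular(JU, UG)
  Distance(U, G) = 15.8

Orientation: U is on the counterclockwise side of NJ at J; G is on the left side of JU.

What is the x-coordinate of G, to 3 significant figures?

26.0

∠NJU = 111.5°, so JU runs at -22.7° + (180° − 111.5°) = 45.8° from the x-axis; with |JU| = 16.0, U = J + 16.0·(cos 45.8°, sin 45.8°) = (37.4, 0.511). JU is perpendicular to UG; with |UG| = 15.8 on the left of JU, G = U + 15.8·(-0.717, 0.697) = (26.0, 11.5). So G.x = 26.0.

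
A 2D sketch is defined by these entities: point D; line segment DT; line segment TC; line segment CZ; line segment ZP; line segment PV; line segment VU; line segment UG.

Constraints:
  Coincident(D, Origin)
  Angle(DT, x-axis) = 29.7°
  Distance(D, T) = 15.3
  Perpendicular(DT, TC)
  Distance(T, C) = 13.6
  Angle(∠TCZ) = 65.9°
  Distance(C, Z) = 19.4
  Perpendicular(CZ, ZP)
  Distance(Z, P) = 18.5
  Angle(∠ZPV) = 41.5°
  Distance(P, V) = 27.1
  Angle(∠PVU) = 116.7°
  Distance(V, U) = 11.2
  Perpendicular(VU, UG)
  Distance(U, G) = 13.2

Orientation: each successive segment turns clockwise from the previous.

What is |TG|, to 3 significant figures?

23.2

D is at the origin; DT runs at 29.7° with length 15.3, so T = (13.3, 7.58). The perpendicularity gives TC at right angles to DT, so TC runs at -60.3°; with |TC| = 13.6, C = (20.0, -4.23). ∠TCZ = 65.9° gives CZ at -174° from the x-axis; with |CZ| = 19.4, Z = (0.721, -6.13). CZ is perpendicular to ZP, so ZP runs at 95.6°; with |ZP| = 18.5, P = (-1.08, 12.3). ∠ZPV = 41.5° gives PV at -42.9° from the x-axis; with |PV| = 27.1, V = (18.8, -6.16). ∠PVU = 116.7° gives VU at -106° from the x-axis; with |VU| = 11.2, U = (15.6, -16.9). VU ⟂ UG, so UG runs at 164°; with |UG| = 13.2, G = (2.97, -13.2). Then |TG| = |G − T| = 23.2.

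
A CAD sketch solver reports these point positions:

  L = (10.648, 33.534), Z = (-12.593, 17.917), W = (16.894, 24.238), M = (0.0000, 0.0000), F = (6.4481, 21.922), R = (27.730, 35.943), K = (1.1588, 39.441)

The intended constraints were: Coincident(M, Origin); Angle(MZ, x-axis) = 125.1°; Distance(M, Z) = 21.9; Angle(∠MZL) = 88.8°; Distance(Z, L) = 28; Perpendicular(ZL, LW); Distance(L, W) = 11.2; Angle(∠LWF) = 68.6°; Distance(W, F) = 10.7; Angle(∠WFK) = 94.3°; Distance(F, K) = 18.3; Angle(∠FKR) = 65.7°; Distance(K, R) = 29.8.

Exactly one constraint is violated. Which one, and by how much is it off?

Distance(K, R) = 29.8 — off by 3.00.

M = (0.00, 0.00) ✓; MZ at 125.1° ✓; |MZ| = 21.90 ✓; ∠MZL = 88.80° ✓; |ZL| = 28.00 ✓; ∠(ZL, LW) = 90.00° ✓; |LW| = 11.20 ✓; ∠LWF = 68.60° ✓; |WF| = 10.70 ✓; ∠WFK = 94.30° ✓; |FK| = 18.30 ✓; ∠FKR = 65.70° ✓; |KR| = 26.80 ✗.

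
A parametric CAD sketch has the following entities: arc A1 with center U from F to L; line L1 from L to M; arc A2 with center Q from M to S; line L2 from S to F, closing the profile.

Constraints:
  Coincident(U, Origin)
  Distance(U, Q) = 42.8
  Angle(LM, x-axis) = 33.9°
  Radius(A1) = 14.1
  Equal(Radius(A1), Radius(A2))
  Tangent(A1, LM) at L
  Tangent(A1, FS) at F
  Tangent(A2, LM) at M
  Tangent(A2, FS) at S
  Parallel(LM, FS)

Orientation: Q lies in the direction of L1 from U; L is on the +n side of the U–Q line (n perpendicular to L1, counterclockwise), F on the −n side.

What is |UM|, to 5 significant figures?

45.063

The slot axis is L1's direction at 33.9°, so u = (cos 33.9°, sin 33.9°) = (0.83001, 0.55775) and n = (−sin 33.9°, cos 33.9°) = (-0.55775, 0.83001). U is at the origin and Q lies 42.8 along u from U, so Q = 42.8·u = (35.525, 23.871). Tangency of A1 to both parallel lines with radius 14.1 puts L and F at U ± 14.1·n: L = (-7.8642, 11.703), F = (7.8642, -11.703). Equal radii place M and S the same way about Q: M = Q + 14.1·n = (27.660, 35.575), S = Q − 14.1·n = (43.389, 12.168). Then |UM| = |M − U| = 45.063.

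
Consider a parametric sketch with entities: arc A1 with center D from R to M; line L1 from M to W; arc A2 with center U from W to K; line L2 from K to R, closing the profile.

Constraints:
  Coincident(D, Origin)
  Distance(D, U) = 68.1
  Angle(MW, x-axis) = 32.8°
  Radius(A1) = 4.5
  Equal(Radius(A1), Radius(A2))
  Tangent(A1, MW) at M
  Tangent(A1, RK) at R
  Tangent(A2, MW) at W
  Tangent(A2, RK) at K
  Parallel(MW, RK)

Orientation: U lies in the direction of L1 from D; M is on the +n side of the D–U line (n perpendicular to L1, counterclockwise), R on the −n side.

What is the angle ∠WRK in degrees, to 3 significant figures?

7.53°

The slot axis is L1's direction at 32.8°, so u = (cos 32.8°, sin 32.8°) = (0.841, 0.542) and n = (−sin 32.8°, cos 32.8°) = (-0.542, 0.841). D is at the origin and U lies 68.1 along u from D, so U = 68.1·u = (57.2, 36.9). Tangency of A1 to both parallel lines with radius 4.5 puts M and R at D ± 4.5·n: M = (-2.44, 3.78), R = (2.44, -3.78). Equal radii place W and K the same way about U: W = U + 4.5·n = (54.8, 40.7), K = U − 4.5·n = (59.7, 33.1). Then cos ∠WRK = RW·RK / (|RW||RK|), giving 7.53°.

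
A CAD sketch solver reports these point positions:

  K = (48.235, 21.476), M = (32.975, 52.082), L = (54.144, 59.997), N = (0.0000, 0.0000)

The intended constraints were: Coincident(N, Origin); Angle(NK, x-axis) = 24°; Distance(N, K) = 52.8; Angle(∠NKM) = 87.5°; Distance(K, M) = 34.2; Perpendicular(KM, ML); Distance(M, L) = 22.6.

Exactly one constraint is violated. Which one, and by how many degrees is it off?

Perpendicular(KM, ML) — off by 6.00°.

N = (0.00, 0.00) ✓; NK at 24.00° ✓; |NK| = 52.80 ✓; ∠NKM = 87.50° ✓; |KM| = 34.20 ✓; ∠(KM, ML) = 96.00° ✗; |ML| = 22.60 ✓.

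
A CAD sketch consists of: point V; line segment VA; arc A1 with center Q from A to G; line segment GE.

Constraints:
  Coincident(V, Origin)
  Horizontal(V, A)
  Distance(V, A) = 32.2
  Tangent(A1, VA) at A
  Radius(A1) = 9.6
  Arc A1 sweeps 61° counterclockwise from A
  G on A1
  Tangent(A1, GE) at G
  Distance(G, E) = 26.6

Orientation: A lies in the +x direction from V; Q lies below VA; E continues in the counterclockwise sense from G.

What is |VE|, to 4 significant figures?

30.25

V is at the origin; V and A share the same y with |VA| = 32.2 and A on the +x side, so A = (32.20, 0.000). A1 meets VA tangentially, so QA is at right angles to VA, so Q = A + (0, -9.6) = (32.20, -9.600). On A1, A sits at bearing 90° from Q; a 61° counterclockwise sweep puts G at bearing 151°, so G = Q + 9.6·(cos 151°, sin 151°) = (23.80, -4.946). A1 meets GE tangentially, so QG is at right angles to GE, so GE runs along (−sin 151°, cos 151°); with |GE| = 26.6, E = (10.91, -28.21). Then |VE| = |E − V| = 30.25.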